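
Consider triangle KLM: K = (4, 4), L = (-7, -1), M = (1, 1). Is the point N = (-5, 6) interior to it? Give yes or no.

no

Barycentric coordinates of N: (26/9, 11/6, -67/18).
The three coordinates are positive, positive, negative; a point is interior exactly when all three are positive.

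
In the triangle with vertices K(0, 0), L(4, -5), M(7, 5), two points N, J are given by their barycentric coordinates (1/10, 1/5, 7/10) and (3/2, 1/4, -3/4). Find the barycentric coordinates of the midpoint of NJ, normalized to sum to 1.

(4/5, 9/40, -1/40)

Since both coordinate triples sum to 1, the midpoint's barycentrics are the componentwise average.
(1/10+3/2)/2 = 4/5; similarly 9/40 and -1/40.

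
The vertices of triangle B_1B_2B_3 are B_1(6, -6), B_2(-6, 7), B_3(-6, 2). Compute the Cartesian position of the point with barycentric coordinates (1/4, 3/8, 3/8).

M = (1/4)·B_1 + (3/8)·B_2 + (3/8)·B_3.
x-coordinate: (1/4)·6 + (3/8)·(-6) + (3/8)·(-6) = -3.
y-coordinate: (1/4)·(-6) + (3/8)·7 + (3/8)·2 = 15/8.

(-3, 15/8)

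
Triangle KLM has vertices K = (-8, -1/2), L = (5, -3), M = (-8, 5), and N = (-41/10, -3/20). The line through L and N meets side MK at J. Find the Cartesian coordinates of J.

(-8, 15/14)

Barycentric coordinates of N with respect to KLM: (1/2, 3/10, 1/5).
On side MK the L-coordinate is zero; dropping N's L-weight 3/10 and renormalizing the remaining 1/5 : 1/2 gives weights 2/7, 5/7 on M, K.
J = (2/7)·(-8, 5) + (5/7)·(-8, -1/2) = (-8, 15/14).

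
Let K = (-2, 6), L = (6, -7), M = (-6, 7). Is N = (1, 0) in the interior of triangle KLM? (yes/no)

Barycentric coordinates of N: (7/22, 21/44, 9/44).
The three coordinates are positive, positive, positive; a point is interior exactly when all three are positive.

yes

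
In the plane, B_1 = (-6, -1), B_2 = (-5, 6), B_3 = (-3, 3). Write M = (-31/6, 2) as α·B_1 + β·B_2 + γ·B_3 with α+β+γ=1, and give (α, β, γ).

(1/2, 1/3, 1/6)

Signed area of the reference triangle: [B_1B_2B_3] = ½·((-6)·(6−3) + (-5)·(3−(-1)) + (-3)·(-1−6)) = ½·(-18 − 20 + 21) = -17/2.
[MB_2B_3] = ½·((-31/6)·(6−3) + (-5)·(3−2) + (-3)·(2−6)) = ½·(-31/2 − 5 + 12) = -17/4, so the B_1-coordinate is (-17/4)/(-17/2) = 1/2.
[B_1MB_3] = ½·((-6)·(2−3) + (-31/6)·(3−(-1)) + (-3)·(-1−2)) = ½·(6 − 62/3 + 9) = -17/6, so the B_2-coordinate is 1/3.
[B_1B_2M] = ½·((-6)·(6−2) + (-5)·(2−(-1)) + (-31/6)·(-1−6)) = ½·(-24 − 15 + 217/6) = -17/12, so the B_3-coordinate is 1/6.
Check: 1/2 + 1/3 + 1/6 = 1.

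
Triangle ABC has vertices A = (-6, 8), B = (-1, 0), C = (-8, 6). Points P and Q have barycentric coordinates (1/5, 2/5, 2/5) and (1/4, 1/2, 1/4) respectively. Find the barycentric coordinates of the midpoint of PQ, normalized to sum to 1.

(9/40, 9/20, 13/40)

Since both coordinate triples sum to 1, the midpoint's barycentrics are the componentwise average.
(1/5+1/4)/2 = 9/40; similarly 9/20 and 13/40.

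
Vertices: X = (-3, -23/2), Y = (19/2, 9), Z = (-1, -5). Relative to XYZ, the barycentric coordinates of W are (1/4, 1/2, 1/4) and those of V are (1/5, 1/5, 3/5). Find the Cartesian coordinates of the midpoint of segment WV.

Barycentric coordinates of the midpoint are the average: (9/40, 7/20, 17/40).
Converting: (9/40)·X + (7/20)·Y + (17/40)·Z = (89/40, -25/16).

(89/40, -25/16)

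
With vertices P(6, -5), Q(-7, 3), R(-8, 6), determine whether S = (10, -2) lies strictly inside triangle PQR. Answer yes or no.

Barycentric coordinates of S: (46/31, -86/31, 71/31).
The three coordinates are positive, negative, positive; a point is interior exactly when all three are positive.

no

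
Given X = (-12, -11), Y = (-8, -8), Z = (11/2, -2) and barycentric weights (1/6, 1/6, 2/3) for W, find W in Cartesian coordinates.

W = (1/6)·X + (1/6)·Y + (2/3)·Z.
x-coordinate: (1/6)·(-12) + (1/6)·(-8) + (2/3)·(11/2) = 1/3.
y-coordinate: (1/6)·(-11) + (1/6)·(-8) + (2/3)·(-2) = -9/2.

(1/3, -9/2)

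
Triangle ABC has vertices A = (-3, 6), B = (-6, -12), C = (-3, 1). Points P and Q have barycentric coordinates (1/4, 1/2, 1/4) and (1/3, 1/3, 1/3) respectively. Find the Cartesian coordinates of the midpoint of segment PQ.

(-17/4, -71/24)

Barycentric coordinates of the midpoint are the average: (7/24, 5/12, 7/24).
Converting: (7/24)·A + (5/12)·B + (7/24)·C = (-17/4, -71/24).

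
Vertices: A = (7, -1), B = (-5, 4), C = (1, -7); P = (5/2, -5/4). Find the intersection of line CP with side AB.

Barycentric coordinates of P with respect to ABC: (1/2, 1/4, 1/4).
On side AB the C-coordinate is zero; dropping P's C-weight 1/4 and renormalizing the remaining 1/2 : 1/4 gives weights 2/3, 1/3 on A, B.
Q = (2/3)·(7, -1) + (1/3)·(-5, 4) = (3, 2/3).

(3, 2/3)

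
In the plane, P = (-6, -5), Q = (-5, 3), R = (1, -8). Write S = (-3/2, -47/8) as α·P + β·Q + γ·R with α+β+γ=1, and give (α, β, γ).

Signed area of the reference triangle: [PQR] = ½·((-6)·(3−(-8)) + (-5)·(-8−(-5)) + 1·(-5−3)) = ½·(-66 + 15 − 8) = -59/2.
[SQR] = ½·((-3/2)·(3−(-8)) + (-5)·(-8−(-47/8)) + 1·(-47/8−3)) = ½·(-33/2 + 85/8 − 71/8) = -59/8, so the P-coordinate is (-59/8)/(-59/2) = 1/4.
[PSR] = ½·((-6)·(-47/8−(-8)) + (-3/2)·(-8−(-5)) + 1·(-5−(-47/8))) = ½·(-51/4 + 9/2 + 7/8) = -59/16, so the Q-coordinate is 1/8.
[PQS] = ½·((-6)·(3−(-47/8)) + (-5)·(-47/8−(-5)) + (-3/2)·(-5−3)) = ½·(-213/4 + 35/8 + 12) = -295/16, so the R-coordinate is 5/8.

(1/4, 1/8, 5/8)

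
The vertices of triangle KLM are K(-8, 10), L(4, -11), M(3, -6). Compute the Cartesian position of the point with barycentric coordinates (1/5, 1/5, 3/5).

N = (1/5)·K + (1/5)·L + (3/5)·M.
x-coordinate: (1/5)·(-8) + (1/5)·4 + (3/5)·3 = 1.
y-coordinate: (1/5)·10 + (1/5)·(-11) + (3/5)·(-6) = -19/5.

(1, -19/5)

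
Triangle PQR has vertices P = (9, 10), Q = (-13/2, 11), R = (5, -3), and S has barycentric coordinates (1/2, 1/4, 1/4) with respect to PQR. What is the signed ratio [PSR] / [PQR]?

1/4

The signed ratio [PSR]/[PQR] equals the barycentric coordinate of S at vertex Q, which is 1/4.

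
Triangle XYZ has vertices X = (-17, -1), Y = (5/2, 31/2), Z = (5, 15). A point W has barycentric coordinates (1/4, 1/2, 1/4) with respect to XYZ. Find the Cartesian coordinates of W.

(-7/4, 45/4)

W = (1/4)·X + (1/2)·Y + (1/4)·Z.
x-coordinate: (1/4)·(-17) + (1/2)·(5/2) + (1/4)·5 = -7/4.
y-coordinate: (1/4)·(-1) + (1/2)·(31/2) + (1/4)·15 = 45/4.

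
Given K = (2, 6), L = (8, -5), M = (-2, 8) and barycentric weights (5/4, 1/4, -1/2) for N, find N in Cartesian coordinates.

N = (5/4)·K + (1/4)·L + (-1/2)·M.
x-coordinate: (5/4)·2 + (1/4)·8 + (-1/2)·(-2) = 11/2.
y-coordinate: (5/4)·6 + (1/4)·(-5) + (-1/2)·8 = 9/4.

(11/2, 9/4)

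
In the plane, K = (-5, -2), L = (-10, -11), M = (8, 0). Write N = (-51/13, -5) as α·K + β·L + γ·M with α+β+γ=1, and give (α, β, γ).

Signed area of the reference triangle: [KLM] = ½·((-5)·(-11−0) + (-10)·(0−(-2)) + 8·(-2−(-11))) = ½·(55 − 20 + 72) = 107/2.
[NLM] = ½·((-51/13)·(-11−0) + (-10)·(0−(-5)) + 8·(-5−(-11))) = ½·(561/13 − 50 + 48) = 535/26, so the K-coordinate is (535/26)/(107/2) = 5/13.
[KNM] = ½·((-5)·(-5−0) + (-51/13)·(0−(-2)) + 8·(-2−(-5))) = ½·(25 − 102/13 + 24) = 535/26, so the L-coordinate is 5/13.
[KLN] = ½·((-5)·(-11−(-5)) + (-10)·(-5−(-2)) + (-51/13)·(-2−(-11))) = ½·(30 + 30 − 459/13) = 321/26, so the M-coordinate is 3/13.
Check: 5/13 + 5/13 + 3/13 = 1.

(5/13, 5/13, 3/13)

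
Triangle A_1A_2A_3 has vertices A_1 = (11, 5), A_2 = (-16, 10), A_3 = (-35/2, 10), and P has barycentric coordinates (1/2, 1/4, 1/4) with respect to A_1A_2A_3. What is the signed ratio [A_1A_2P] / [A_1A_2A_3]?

The signed ratio [A_1A_2P]/[A_1A_2A_3] equals the barycentric coordinate of P at vertex A_3, which is 1/4.

1/4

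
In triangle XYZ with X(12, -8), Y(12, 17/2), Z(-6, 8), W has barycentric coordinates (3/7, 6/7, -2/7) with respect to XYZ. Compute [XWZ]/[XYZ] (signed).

The signed ratio [XWZ]/[XYZ] equals the barycentric coordinate of W at vertex Y, which is 6/7.

6/7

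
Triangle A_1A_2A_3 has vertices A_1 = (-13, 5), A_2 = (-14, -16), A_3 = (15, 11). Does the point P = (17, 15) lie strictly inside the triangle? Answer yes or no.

no

Barycentric coordinates of P: (31/291, -50/291, 310/291).
The three coordinates are positive, negative, positive; a point is interior exactly when all three are positive.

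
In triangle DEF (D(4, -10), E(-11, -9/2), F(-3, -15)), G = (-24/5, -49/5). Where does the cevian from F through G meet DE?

(-6, -19/3)

Barycentric coordinates of G with respect to DEF: (1/5, 2/5, 2/5).
On side DE the F-coordinate is zero; dropping G's F-weight 2/5 and renormalizing the remaining 1/5 : 2/5 gives weights 1/3, 2/3 on D, E.
H = (1/3)·(4, -10) + (2/3)·(-11, -9/2) = (-6, -19/3).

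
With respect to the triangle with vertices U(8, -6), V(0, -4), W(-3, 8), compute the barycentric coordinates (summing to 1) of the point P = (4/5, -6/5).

(1/5, 8/15, 4/15)

Signed area of the reference triangle: [UVW] = ½·(8·(-4−8) + 0·(8−(-6)) + (-3)·(-6−(-4))) = ½·(-96 + 0 + 6) = -45.
[PVW] = ½·((4/5)·(-4−8) + 0·(8−(-6/5)) + (-3)·(-6/5−(-4))) = ½·(-48/5 + 0 − 42/5) = -9, so the U-coordinate is (-9)/(-45) = 1/5.
[UPW] = ½·(8·(-6/5−8) + (4/5)·(8−(-6)) + (-3)·(-6−(-6/5))) = ½·(-368/5 + 56/5 + 72/5) = -24, so the V-coordinate is 8/15.
[UVP] = ½·(8·(-4−(-6/5)) + 0·(-6/5−(-6)) + (4/5)·(-6−(-4))) = ½·(-112/5 + 0 − 8/5) = -12, so the W-coordinate is 4/15.
Check: 1/5 + 8/15 + 4/15 = 1.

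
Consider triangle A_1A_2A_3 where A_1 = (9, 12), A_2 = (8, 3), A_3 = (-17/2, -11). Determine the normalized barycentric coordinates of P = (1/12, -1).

(1/3, 1/6, 1/2)

Signed area of the reference triangle: [A_1A_2A_3] = ½·(9·(3−(-11)) + 8·(-11−12) + (-17/2)·(12−3)) = ½·(126 − 184 − 153/2) = -269/4.
[PA_2A_3] = ½·((1/12)·(3−(-11)) + 8·(-11−(-1)) + (-17/2)·(-1−3)) = ½·(7/6 − 80 + 34) = -269/12, so the A_1-coordinate is (-269/12)/(-269/4) = 1/3.
[A_1PA_3] = ½·(9·(-1−(-11)) + (1/12)·(-11−12) + (-17/2)·(12−(-1))) = ½·(90 − 23/12 − 221/2) = -269/24, so the A_2-coordinate is 1/6.
[A_1A_2P] = ½·(9·(3−(-1)) + 8·(-1−12) + (1/12)·(12−3)) = ½·(36 − 104 + 3/4) = -269/8, so the A_3-coordinate is 1/2.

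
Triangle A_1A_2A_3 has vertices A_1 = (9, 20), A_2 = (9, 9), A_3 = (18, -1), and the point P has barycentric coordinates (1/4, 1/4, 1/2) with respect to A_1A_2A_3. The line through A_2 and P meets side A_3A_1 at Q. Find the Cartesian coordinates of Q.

Line A_2P meets A_3A_1 where the A_2-coordinate vanishes; zeroing P's A_2-weight and renormalizing leaves A_3, A_1-weights 1/2 : 1/4 → (2/3, 1/3).
So Q = (2/3)·A_3 + (1/3)·A_1 = (15, 6).

(15, 6)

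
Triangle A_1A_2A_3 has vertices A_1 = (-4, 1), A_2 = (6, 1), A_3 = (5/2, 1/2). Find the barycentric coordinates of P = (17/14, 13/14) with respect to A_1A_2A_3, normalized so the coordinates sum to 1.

(3/7, 3/7, 1/7)

Signed area of the reference triangle: [A_1A_2A_3] = ½·((-4)·(1−(1/2)) + 6·(1/2−1) + (5/2)·(1−1)) = ½·(-2 − 3 + 0) = -5/2.
[PA_2A_3] = ½·((17/14)·(1−(1/2)) + 6·(1/2−(13/14)) + (5/2)·(13/14−1)) = ½·(17/28 − 18/7 − 5/28) = -15/14, so the A_1-coordinate is (-15/14)/(-5/2) = 3/7.
[A_1PA_3] = ½·((-4)·(13/14−(1/2)) + (17/14)·(1/2−1) + (5/2)·(1−(13/14))) = ½·(-12/7 − 17/28 + 5/28) = -15/14, so the A_2-coordinate is 3/7.
[A_1A_2P] = ½·((-4)·(1−(13/14)) + 6·(13/14−1) + (17/14)·(1−1)) = ½·(-2/7 − 3/7 + 0) = -5/14, so the A_3-coordinate is 1/7.
Check: 3/7 + 3/7 + 1/7 = 1.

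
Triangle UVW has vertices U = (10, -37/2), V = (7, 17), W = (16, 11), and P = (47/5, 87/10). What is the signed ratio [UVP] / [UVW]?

1/5

[UVW] = ½·(10·(17−11) + 7·(11−(-37/2)) + 16·(-37/2−17)) = ½·(60 + 413/2 − 568) = -603/4.
[UVP] = ½·(10·(17−(87/10)) + 7·(87/10−(-37/2)) + (47/5)·(-37/2−17)) = ½·(83 + 952/5 − 3337/10) = -603/20, so the ratio is (-603/20)/(-603/4) = 1/5.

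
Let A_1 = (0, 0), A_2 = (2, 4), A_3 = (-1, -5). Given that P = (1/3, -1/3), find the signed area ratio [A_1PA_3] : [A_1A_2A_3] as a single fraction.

[A_1A_2A_3] = ½·(0·(4−(-5)) + 2·(-5−0) + (-1)·(0−4)) = ½·(0 − 10 + 4) = -3.
[A_1PA_3] = ½·(0·(-1/3−(-5)) + (1/3)·(-5−0) + (-1)·(0−(-1/3))) = ½·(0 − 5/3 − 1/3) = -1, so the ratio is (-1)/(-3) = 1/3.

1/3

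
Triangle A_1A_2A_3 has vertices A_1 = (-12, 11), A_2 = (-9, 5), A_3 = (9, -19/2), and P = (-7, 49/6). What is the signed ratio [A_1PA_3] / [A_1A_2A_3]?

-2/3

[A_1A_2A_3] = ½·((-12)·(5−(-19/2)) + (-9)·(-19/2−11) + 9·(11−5)) = ½·(-174 + 369/2 + 54) = 129/4.
[A_1PA_3] = ½·((-12)·(49/6−(-19/2)) + (-7)·(-19/2−11) + 9·(11−(49/6))) = ½·(-212 + 287/2 + 51/2) = -43/2, so the ratio is (-43/2)/(129/4) = -2/3.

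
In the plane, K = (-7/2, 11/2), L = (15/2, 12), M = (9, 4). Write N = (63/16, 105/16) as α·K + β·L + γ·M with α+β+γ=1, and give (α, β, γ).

Signed area of the reference triangle: [KLM] = ½·((-7/2)·(12−4) + (15/2)·(4−(11/2)) + 9·(11/2−12)) = ½·(-28 − 45/4 − 117/2) = -391/8.
[NLM] = ½·((63/16)·(12−4) + (15/2)·(4−(105/16)) + 9·(105/16−12)) = ½·(63/2 − 615/32 − 783/16) = -1173/64, so the K-coordinate is (-1173/64)/(-391/8) = 3/8.
[KNM] = ½·((-7/2)·(105/16−4) + (63/16)·(4−(11/2)) + 9·(11/2−(105/16))) = ½·(-287/32 − 189/32 − 153/16) = -391/32, so the L-coordinate is 1/4.
[KLN] = ½·((-7/2)·(12−(105/16)) + (15/2)·(105/16−(11/2)) + (63/16)·(11/2−12)) = ½·(-609/32 + 255/32 − 819/32) = -1173/64, so the M-coordinate is 3/8.

(3/8, 1/4, 3/8)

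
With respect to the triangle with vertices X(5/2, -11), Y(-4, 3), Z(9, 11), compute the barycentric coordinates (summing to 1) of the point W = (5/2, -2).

Signed area of the reference triangle: [XYZ] = ½·((5/2)·(3−11) + (-4)·(11−(-11)) + 9·(-11−3)) = ½·(-20 − 88 − 126) = -117.
[WYZ] = ½·((5/2)·(3−11) + (-4)·(11−(-2)) + 9·(-2−3)) = ½·(-20 − 52 − 45) = -117/2, so the X-coordinate is (-117/2)/(-117) = 1/2.
[XWZ] = ½·((5/2)·(-2−11) + (5/2)·(11−(-11)) + 9·(-11−(-2))) = ½·(-65/2 + 55 − 81) = -117/4, so the Y-coordinate is 1/4.
[XYW] = ½·((5/2)·(3−(-2)) + (-4)·(-2−(-11)) + (5/2)·(-11−3)) = ½·(25/2 − 36 − 35) = -117/4, so the Z-coordinate is 1/4.

(1/2, 1/4, 1/4)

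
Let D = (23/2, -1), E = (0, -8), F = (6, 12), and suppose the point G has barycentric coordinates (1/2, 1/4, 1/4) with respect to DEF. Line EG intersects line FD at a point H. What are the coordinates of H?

Line EG meets FD where the E-coordinate vanishes; zeroing G's E-weight and renormalizing leaves F, D-weights 1/4 : 1/2 → (1/3, 2/3).
So H = (1/3)·F + (2/3)·D = (29/3, 10/3).

(29/3, 10/3)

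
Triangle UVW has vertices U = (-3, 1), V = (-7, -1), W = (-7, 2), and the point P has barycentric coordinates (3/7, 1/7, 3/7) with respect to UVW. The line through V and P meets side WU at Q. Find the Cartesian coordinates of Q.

(-5, 3/2)

Line VP meets WU where the V-coordinate vanishes; zeroing P's V-weight and renormalizing leaves W, U-weights 3/7 : 3/7 → (1/2, 1/2).
So Q = (1/2)·W + (1/2)·U = (-5, 3/2).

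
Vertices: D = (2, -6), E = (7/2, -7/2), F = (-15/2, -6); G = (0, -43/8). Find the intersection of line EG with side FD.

(-7/6, -6)

Barycentric coordinates of G with respect to DEF: (1/2, 1/4, 1/4).
On side FD the E-coordinate is zero; dropping G's E-weight 1/4 and renormalizing the remaining 1/4 : 1/2 gives weights 1/3, 2/3 on F, D.
H = (1/3)·(-15/2, -6) + (2/3)·(2, -6) = (-7/6, -6).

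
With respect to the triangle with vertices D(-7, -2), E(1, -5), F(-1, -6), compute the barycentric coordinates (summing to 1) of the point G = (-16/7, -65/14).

Signed area of the reference triangle: [DEF] = ½·((-7)·(-5−(-6)) + 1·(-6−(-2)) + (-1)·(-2−(-5))) = ½·(-7 − 4 − 3) = -7.
[GEF] = ½·((-16/7)·(-5−(-6)) + 1·(-6−(-65/14)) + (-1)·(-65/14−(-5))) = ½·(-16/7 − 19/14 − 5/14) = -2, so the D-coordinate is (-2)/(-7) = 2/7.
[DGF] = ½·((-7)·(-65/14−(-6)) + (-16/7)·(-6−(-2)) + (-1)·(-2−(-65/14))) = ½·(-19/2 + 64/7 − 37/14) = -3/2, so the E-coordinate is 3/14.
[DEG] = ½·((-7)·(-5−(-65/14)) + 1·(-65/14−(-2)) + (-16/7)·(-2−(-5))) = ½·(5/2 − 37/14 − 48/7) = -7/2, so the F-coordinate is 1/2.

(2/7, 3/14, 1/2)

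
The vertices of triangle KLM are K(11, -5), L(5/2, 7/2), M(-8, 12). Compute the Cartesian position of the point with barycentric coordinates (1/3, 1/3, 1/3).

N = (1/3)·K + (1/3)·L + (1/3)·M.
x-coordinate: (1/3)·11 + (1/3)·(5/2) + (1/3)·(-8) = 11/6.
y-coordinate: (1/3)·(-5) + (1/3)·(7/2) + (1/3)·12 = 7/2.

(11/6, 7/2)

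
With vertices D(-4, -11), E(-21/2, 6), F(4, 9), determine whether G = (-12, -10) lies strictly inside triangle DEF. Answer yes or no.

Barycentric coordinates of G: (65/76, 12/19, -37/76).
The three coordinates are positive, positive, negative; a point is interior exactly when all three are positive.

no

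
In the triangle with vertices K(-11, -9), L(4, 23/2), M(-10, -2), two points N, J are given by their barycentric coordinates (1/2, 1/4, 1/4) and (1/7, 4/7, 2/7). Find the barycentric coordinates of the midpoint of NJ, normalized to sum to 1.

(9/28, 23/56, 15/56)

Since both coordinate triples sum to 1, the midpoint's barycentrics are the componentwise average.
(1/2+1/7)/2 = 9/28; similarly 23/56 and 15/56.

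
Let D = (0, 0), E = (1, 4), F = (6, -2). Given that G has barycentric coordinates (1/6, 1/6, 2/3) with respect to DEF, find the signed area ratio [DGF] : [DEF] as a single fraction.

1/6

The signed ratio [DGF]/[DEF] equals the barycentric coordinate of G at vertex E, which is 1/6.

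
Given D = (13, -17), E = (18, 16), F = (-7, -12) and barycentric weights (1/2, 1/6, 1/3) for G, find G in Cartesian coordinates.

(43/6, -59/6)

G = (1/2)·D + (1/6)·E + (1/3)·F.
x-coordinate: (1/2)·13 + (1/6)·18 + (1/3)·(-7) = 43/6.
y-coordinate: (1/2)·(-17) + (1/6)·16 + (1/3)·(-12) = -59/6.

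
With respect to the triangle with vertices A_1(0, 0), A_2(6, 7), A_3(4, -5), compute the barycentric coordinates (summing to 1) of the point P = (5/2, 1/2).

(1/2, 1/4, 1/4)

Signed area of the reference triangle: [A_1A_2A_3] = ½·(0·(7−(-5)) + 6·(-5−0) + 4·(0−7)) = ½·(0 − 30 − 28) = -29.
[PA_2A_3] = ½·((5/2)·(7−(-5)) + 6·(-5−(1/2)) + 4·(1/2−7)) = ½·(30 − 33 − 26) = -29/2, so the A_1-coordinate is (-29/2)/(-29) = 1/2.
[A_1PA_3] = ½·(0·(1/2−(-5)) + (5/2)·(-5−0) + 4·(0−(1/2))) = ½·(0 − 25/2 − 2) = -29/4, so the A_2-coordinate is 1/4.
[A_1A_2P] = ½·(0·(7−(1/2)) + 6·(1/2−0) + (5/2)·(0−7)) = ½·(0 + 3 − 35/2) = -29/4, so the A_3-coordinate is 1/4.
Check: 1/2 + 1/4 + 1/4 = 1.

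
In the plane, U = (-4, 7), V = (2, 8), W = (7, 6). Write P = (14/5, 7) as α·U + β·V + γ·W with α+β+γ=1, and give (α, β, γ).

(1/5, 2/5, 2/5)

Signed area of the reference triangle: [UVW] = ½·((-4)·(8−6) + 2·(6−7) + 7·(7−8)) = ½·(-8 − 2 − 7) = -17/2.
[PVW] = ½·((14/5)·(8−6) + 2·(6−7) + 7·(7−8)) = ½·(28/5 − 2 − 7) = -17/10, so the U-coordinate is (-17/10)/(-17/2) = 1/5.
[UPW] = ½·((-4)·(7−6) + (14/5)·(6−7) + 7·(7−7)) = ½·(-4 − 14/5 + 0) = -17/5, so the V-coordinate is 2/5.
[UVP] = ½·((-4)·(8−7) + 2·(7−7) + (14/5)·(7−8)) = ½·(-4 + 0 − 14/5) = -17/5, so the W-coordinate is 2/5.
Check: 1/5 + 2/5 + 2/5 = 1.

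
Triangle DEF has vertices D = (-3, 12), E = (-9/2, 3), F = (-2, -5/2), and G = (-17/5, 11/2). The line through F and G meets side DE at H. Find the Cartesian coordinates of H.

(-15/4, 15/2)

Barycentric coordinates of G with respect to DEF: (2/5, 2/5, 1/5).
On side DE the F-coordinate is zero; dropping G's F-weight 1/5 and renormalizing the remaining 2/5 : 2/5 gives weights 1/2, 1/2 on D, E.
H = (1/2)·(-3, 12) + (1/2)·(-9/2, 3) = (-15/4, 15/2).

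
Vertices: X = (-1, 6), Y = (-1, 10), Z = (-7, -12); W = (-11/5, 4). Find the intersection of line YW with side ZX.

(-3, 0)

Barycentric coordinates of W with respect to XYZ: (2/5, 2/5, 1/5).
On side ZX the Y-coordinate is zero; dropping W's Y-weight 2/5 and renormalizing the remaining 1/5 : 2/5 gives weights 1/3, 2/3 on Z, X.
V = (1/3)·(-7, -12) + (2/3)·(-1, 6) = (-3, 0).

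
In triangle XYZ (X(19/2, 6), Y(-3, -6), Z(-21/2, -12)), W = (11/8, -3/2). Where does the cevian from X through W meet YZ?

Barycentric coordinates of W with respect to XYZ: (1/2, 1/4, 1/4).
On side YZ the X-coordinate is zero; dropping W's X-weight 1/2 and renormalizing the remaining 1/4 : 1/4 gives weights 1/2, 1/2 on Y, Z.
V = (1/2)·(-3, -6) + (1/2)·(-21/2, -12) = (-27/4, -9).

(-27/4, -9)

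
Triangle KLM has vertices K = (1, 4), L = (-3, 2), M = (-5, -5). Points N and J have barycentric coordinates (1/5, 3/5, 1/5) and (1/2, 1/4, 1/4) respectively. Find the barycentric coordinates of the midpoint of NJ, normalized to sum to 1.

Since both coordinate triples sum to 1, the midpoint's barycentrics are the componentwise average.
(1/5+1/2)/2 = 7/20; similarly 17/40 and 9/40.

(7/20, 17/40, 9/40)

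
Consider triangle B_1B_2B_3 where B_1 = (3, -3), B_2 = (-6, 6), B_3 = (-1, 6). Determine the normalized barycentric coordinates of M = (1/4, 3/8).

Signed area of the reference triangle: [B_1B_2B_3] = ½·(3·(6−6) + (-6)·(6−(-3)) + (-1)·(-3−6)) = ½·(0 − 54 + 9) = -45/2.
[MB_2B_3] = ½·((1/4)·(6−6) + (-6)·(6−(3/8)) + (-1)·(3/8−6)) = ½·(0 − 135/4 + 45/8) = -225/16, so the B_1-coordinate is (-225/16)/(-45/2) = 5/8.
[B_1MB_3] = ½·(3·(3/8−6) + (1/4)·(6−(-3)) + (-1)·(-3−(3/8))) = ½·(-135/8 + 9/4 + 27/8) = -45/8, so the B_2-coordinate is 1/4.
[B_1B_2M] = ½·(3·(6−(3/8)) + (-6)·(3/8−(-3)) + (1/4)·(-3−6)) = ½·(135/8 − 81/4 − 9/4) = -45/16, so the B_3-coordinate is 1/8.
Check: 5/8 + 1/4 + 1/8 = 1.

(5/8, 1/4, 1/8)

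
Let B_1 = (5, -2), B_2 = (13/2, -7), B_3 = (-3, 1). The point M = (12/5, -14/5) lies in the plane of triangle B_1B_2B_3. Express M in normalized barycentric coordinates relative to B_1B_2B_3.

Signed area of the reference triangle: [B_1B_2B_3] = ½·(5·(-7−1) + (13/2)·(1−(-2)) + (-3)·(-2−(-7))) = ½·(-40 + 39/2 − 15) = -71/4.
[MB_2B_3] = ½·((12/5)·(-7−1) + (13/2)·(1−(-14/5)) + (-3)·(-14/5−(-7))) = ½·(-96/5 + 247/10 − 63/5) = -71/20, so the B_1-coordinate is (-71/20)/(-71/4) = 1/5.
[B_1MB_3] = ½·(5·(-14/5−1) + (12/5)·(1−(-2)) + (-3)·(-2−(-14/5))) = ½·(-19 + 36/5 − 12/5) = -71/10, so the B_2-coordinate is 2/5.
[B_1B_2M] = ½·(5·(-7−(-14/5)) + (13/2)·(-14/5−(-2)) + (12/5)·(-2−(-7))) = ½·(-21 − 26/5 + 12) = -71/10, so the B_3-coordinate is 2/5.
Check: 1/5 + 2/5 + 2/5 = 1.

(1/5, 2/5, 2/5)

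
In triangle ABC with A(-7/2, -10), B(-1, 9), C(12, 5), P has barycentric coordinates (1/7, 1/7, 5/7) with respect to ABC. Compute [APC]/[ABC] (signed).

The signed ratio [APC]/[ABC] equals the barycentric coordinate of P at vertex B, which is 1/7.

1/7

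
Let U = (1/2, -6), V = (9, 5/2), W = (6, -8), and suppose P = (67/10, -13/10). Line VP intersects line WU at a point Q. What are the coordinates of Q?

(13/4, -7)

Barycentric coordinates of P with respect to UVW: (1/5, 3/5, 1/5).
On side WU the V-coordinate is zero; dropping P's V-weight 3/5 and renormalizing the remaining 1/5 : 1/5 gives weights 1/2, 1/2 on W, U.
Q = (1/2)·(6, -8) + (1/2)·(1/2, -6) = (13/4, -7).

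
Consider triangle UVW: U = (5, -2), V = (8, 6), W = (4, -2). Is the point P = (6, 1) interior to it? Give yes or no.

Barycentric coordinates of P: (1/2, 3/8, 1/8).
The three coordinates are positive, positive, positive; a point is interior exactly when all three are positive.

yes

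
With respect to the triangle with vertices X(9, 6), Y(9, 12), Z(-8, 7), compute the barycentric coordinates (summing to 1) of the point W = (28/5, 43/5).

Signed area of the reference triangle: [XYZ] = ½·(9·(12−7) + 9·(7−6) + (-8)·(6−12)) = ½·(45 + 9 + 48) = 51.
[WYZ] = ½·((28/5)·(12−7) + 9·(7−(43/5)) + (-8)·(43/5−12)) = ½·(28 − 72/5 + 136/5) = 102/5, so the X-coordinate is (102/5)/51 = 2/5.
[XWZ] = ½·(9·(43/5−7) + (28/5)·(7−6) + (-8)·(6−(43/5))) = ½·(72/5 + 28/5 + 104/5) = 102/5, so the Y-coordinate is 2/5.
[XYW] = ½·(9·(12−(43/5)) + 9·(43/5−6) + (28/5)·(6−12)) = ½·(153/5 + 117/5 − 168/5) = 51/5, so the Z-coordinate is 1/5.

(2/5, 2/5, 1/5)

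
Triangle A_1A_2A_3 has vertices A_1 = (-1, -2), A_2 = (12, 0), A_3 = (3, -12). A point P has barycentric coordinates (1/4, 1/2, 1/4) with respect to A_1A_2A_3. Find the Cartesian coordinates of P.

P = (1/4)·A_1 + (1/2)·A_2 + (1/4)·A_3.
x-coordinate: (1/4)·(-1) + (1/2)·12 + (1/4)·3 = 13/2.
y-coordinate: (1/4)·(-2) + (1/2)·0 + (1/4)·(-12) = -7/2.

(13/2, -7/2)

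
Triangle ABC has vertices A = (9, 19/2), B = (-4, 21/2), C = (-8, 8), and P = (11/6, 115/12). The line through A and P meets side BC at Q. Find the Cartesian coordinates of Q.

Barycentric coordinates of P with respect to ABC: (1/2, 1/3, 1/6).
On side BC the A-coordinate is zero; dropping P's A-weight 1/2 and renormalizing the remaining 1/3 : 1/6 gives weights 2/3, 1/3 on B, C.
Q = (2/3)·(-4, 21/2) + (1/3)·(-8, 8) = (-16/3, 29/3).

(-16/3, 29/3)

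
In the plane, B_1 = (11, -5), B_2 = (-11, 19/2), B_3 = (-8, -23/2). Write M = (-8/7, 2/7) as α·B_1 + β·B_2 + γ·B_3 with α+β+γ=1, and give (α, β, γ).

Signed area of the reference triangle: [B_1B_2B_3] = ½·(11·(19/2−(-23/2)) + (-11)·(-23/2−(-5)) + (-8)·(-5−(19/2))) = ½·(231 + 143/2 + 116) = 837/4.
[MB_2B_3] = ½·((-8/7)·(19/2−(-23/2)) + (-11)·(-23/2−(2/7)) + (-8)·(2/7−(19/2))) = ½·(-24 + 1815/14 + 516/7) = 2511/28, so the B_1-coordinate is (2511/28)/(837/4) = 3/7.
[B_1MB_3] = ½·(11·(2/7−(-23/2)) + (-8/7)·(-23/2−(-5)) + (-8)·(-5−(2/7))) = ½·(1815/14 + 52/7 + 296/7) = 2511/28, so the B_2-coordinate is 3/7.
[B_1B_2M] = ½·(11·(19/2−(2/7)) + (-11)·(2/7−(-5)) + (-8/7)·(-5−(19/2))) = ½·(1419/14 − 407/7 + 116/7) = 837/28, so the B_3-coordinate is 1/7.

(3/7, 3/7, 1/7)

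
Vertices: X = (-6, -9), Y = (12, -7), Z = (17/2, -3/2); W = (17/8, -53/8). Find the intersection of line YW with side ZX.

Barycentric coordinates of W with respect to XYZ: (1/2, 1/4, 1/4).
On side ZX the Y-coordinate is zero; dropping W's Y-weight 1/4 and renormalizing the remaining 1/4 : 1/2 gives weights 1/3, 2/3 on Z, X.
V = (1/3)·(17/2, -3/2) + (2/3)·(-6, -9) = (-7/6, -13/2).

(-7/6, -13/2)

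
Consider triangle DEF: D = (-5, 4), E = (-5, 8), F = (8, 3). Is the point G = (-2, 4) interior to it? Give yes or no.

Barycentric coordinates of G: (37/52, 3/52, 3/13).
The three coordinates are positive, positive, positive; a point is interior exactly when all three are positive.

yes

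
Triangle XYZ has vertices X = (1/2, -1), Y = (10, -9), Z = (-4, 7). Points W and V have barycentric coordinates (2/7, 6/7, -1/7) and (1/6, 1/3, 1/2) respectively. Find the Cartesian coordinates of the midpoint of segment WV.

Barycentric coordinates of the midpoint are the average: (19/84, 25/42, 5/28).
Converting: (19/84)·X + (25/42)·Y + (5/28)·Z = (899/168, -13/3).

(899/168, -13/3)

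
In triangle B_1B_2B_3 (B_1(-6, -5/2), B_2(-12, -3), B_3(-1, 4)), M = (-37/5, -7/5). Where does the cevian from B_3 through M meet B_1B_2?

Barycentric coordinates of M with respect to B_1B_2B_3: (2/5, 2/5, 1/5).
On side B_1B_2 the B_3-coordinate is zero; dropping M's B_3-weight 1/5 and renormalizing the remaining 2/5 : 2/5 gives weights 1/2, 1/2 on B_1, B_2.
N = (1/2)·(-6, -5/2) + (1/2)·(-12, -3) = (-9, -11/4).

(-9, -11/4)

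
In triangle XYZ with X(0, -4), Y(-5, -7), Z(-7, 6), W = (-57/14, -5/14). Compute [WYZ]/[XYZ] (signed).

[XYZ] = ½·(0·(-7−6) + (-5)·(6−(-4)) + (-7)·(-4−(-7))) = ½·(0 − 50 − 21) = -71/2.
[WYZ] = ½·((-57/14)·(-7−6) + (-5)·(6−(-5/14)) + (-7)·(-5/14−(-7))) = ½·(741/14 − 445/14 − 93/2) = -355/28, so the ratio is (-355/28)/(-71/2) = 5/14.

5/14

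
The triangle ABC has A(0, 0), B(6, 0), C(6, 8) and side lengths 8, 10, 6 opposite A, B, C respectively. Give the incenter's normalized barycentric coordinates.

The incenter has barycentric coordinates proportional to the opposite side lengths: (8 : 10 : 6).
Normalizing by 8+10+6 = 24 gives (1/3, 5/12, 1/4).

(1/3, 5/12, 1/4)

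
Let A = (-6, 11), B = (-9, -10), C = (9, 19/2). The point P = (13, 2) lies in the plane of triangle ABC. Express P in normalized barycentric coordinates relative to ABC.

Signed area of the reference triangle: [ABC] = ½·((-6)·(-10−(19/2)) + (-9)·(19/2−11) + 9·(11−(-10))) = ½·(117 + 27/2 + 189) = 639/4.
[PBC] = ½·(13·(-10−(19/2)) + (-9)·(19/2−2) + 9·(2−(-10))) = ½·(-507/2 − 135/2 + 108) = -213/2, so the A-coordinate is (-213/2)/(639/4) = -2/3.
[APC] = ½·((-6)·(2−(19/2)) + 13·(19/2−11) + 9·(11−2)) = ½·(45 − 39/2 + 81) = 213/4, so the B-coordinate is 1/3.
[ABP] = ½·((-6)·(-10−2) + (-9)·(2−11) + 13·(11−(-10))) = ½·(72 + 81 + 273) = 213, so the C-coordinate is 4/3.
Check: -2/3 + 1/3 + 4/3 = 1.

(-2/3, 1/3, 4/3)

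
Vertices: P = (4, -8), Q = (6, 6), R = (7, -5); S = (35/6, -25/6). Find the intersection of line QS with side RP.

Barycentric coordinates of S with respect to PQR: (1/3, 1/6, 1/2).
On side RP the Q-coordinate is zero; dropping S's Q-weight 1/6 and renormalizing the remaining 1/2 : 1/3 gives weights 3/5, 2/5 on R, P.
T = (3/5)·(7, -5) + (2/5)·(4, -8) = (29/5, -31/5).

(29/5, -31/5)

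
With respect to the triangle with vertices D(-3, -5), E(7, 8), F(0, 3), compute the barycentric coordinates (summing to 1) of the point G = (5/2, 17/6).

(1/3, 1/2, 1/6)

Signed area of the reference triangle: [DEF] = ½·((-3)·(8−3) + 7·(3−(-5)) + 0·(-5−8)) = ½·(-15 + 56 + 0) = 41/2.
[GEF] = ½·((5/2)·(8−3) + 7·(3−(17/6)) + 0·(17/6−8)) = ½·(25/2 + 7/6 + 0) = 41/6, so the D-coordinate is (41/6)/(41/2) = 1/3.
[DGF] = ½·((-3)·(17/6−3) + (5/2)·(3−(-5)) + 0·(-5−(17/6))) = ½·(1/2 + 20 + 0) = 41/4, so the E-coordinate is 1/2.
[DEG] = ½·((-3)·(8−(17/6)) + 7·(17/6−(-5)) + (5/2)·(-5−8)) = ½·(-31/2 + 329/6 − 65/2) = 41/12, so the F-coordinate is 1/6.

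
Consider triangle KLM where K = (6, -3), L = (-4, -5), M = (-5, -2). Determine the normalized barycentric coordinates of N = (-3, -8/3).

(1/6, 1/6, 2/3)

Signed area of the reference triangle: [KLM] = ½·(6·(-5−(-2)) + (-4)·(-2−(-3)) + (-5)·(-3−(-5))) = ½·(-18 − 4 − 10) = -16.
[NLM] = ½·((-3)·(-5−(-2)) + (-4)·(-2−(-8/3)) + (-5)·(-8/3−(-5))) = ½·(9 − 8/3 − 35/3) = -8/3, so the K-coordinate is (-8/3)/(-16) = 1/6.
[KNM] = ½·(6·(-8/3−(-2)) + (-3)·(-2−(-3)) + (-5)·(-3−(-8/3))) = ½·(-4 − 3 + 5/3) = -8/3, so the L-coordinate is 1/6.
[KLN] = ½·(6·(-5−(-8/3)) + (-4)·(-8/3−(-3)) + (-3)·(-3−(-5))) = ½·(-14 − 4/3 − 6) = -32/3, so the M-coordinate is 2/3.
Check: 1/6 + 1/6 + 2/3 = 1.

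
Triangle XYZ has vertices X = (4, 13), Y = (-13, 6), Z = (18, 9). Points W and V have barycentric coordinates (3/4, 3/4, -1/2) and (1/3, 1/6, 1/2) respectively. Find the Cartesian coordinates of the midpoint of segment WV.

(-91/24, 235/24)

Barycentric coordinates of the midpoint are the average: (13/24, 11/24, 0).
Converting: (13/24)·X + (11/24)·Y + 0·Z = (-91/24, 235/24).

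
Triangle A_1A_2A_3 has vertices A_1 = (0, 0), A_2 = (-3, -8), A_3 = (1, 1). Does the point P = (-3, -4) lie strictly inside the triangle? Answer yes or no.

no

Barycentric coordinates of P: (16/5, 1/5, -12/5).
The three coordinates are positive, positive, negative; a point is interior exactly when all three are positive.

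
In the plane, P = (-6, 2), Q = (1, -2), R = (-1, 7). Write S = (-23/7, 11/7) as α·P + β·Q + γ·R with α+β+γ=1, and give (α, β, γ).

(4/7, 2/7, 1/7)

Signed area of the reference triangle: [PQR] = ½·((-6)·(-2−7) + 1·(7−2) + (-1)·(2−(-2))) = ½·(54 + 5 − 4) = 55/2.
[SQR] = ½·((-23/7)·(-2−7) + 1·(7−(11/7)) + (-1)·(11/7−(-2))) = ½·(207/7 + 38/7 − 25/7) = 110/7, so the P-coordinate is (110/7)/(55/2) = 4/7.
[PSR] = ½·((-6)·(11/7−7) + (-23/7)·(7−2) + (-1)·(2−(11/7))) = ½·(228/7 − 115/7 − 3/7) = 55/7, so the Q-coordinate is 2/7.
[PQS] = ½·((-6)·(-2−(11/7)) + 1·(11/7−2) + (-23/7)·(2−(-2))) = ½·(150/7 − 3/7 − 92/7) = 55/14, so the R-coordinate is 1/7.
Check: 4/7 + 2/7 + 1/7 = 1.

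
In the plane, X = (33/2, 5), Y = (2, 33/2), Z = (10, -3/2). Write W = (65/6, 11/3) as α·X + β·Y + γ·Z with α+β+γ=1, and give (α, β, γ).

(1/3, 1/6, 1/2)

Signed area of the reference triangle: [XYZ] = ½·((33/2)·(33/2−(-3/2)) + 2·(-3/2−5) + 10·(5−(33/2))) = ½·(297 − 13 − 115) = 169/2.
[WYZ] = ½·((65/6)·(33/2−(-3/2)) + 2·(-3/2−(11/3)) + 10·(11/3−(33/2))) = ½·(195 − 31/3 − 385/3) = 169/6, so the X-coordinate is (169/6)/(169/2) = 1/3.
[XWZ] = ½·((33/2)·(11/3−(-3/2)) + (65/6)·(-3/2−5) + 10·(5−(11/3))) = ½·(341/4 − 845/12 + 40/3) = 169/12, so the Y-coordinate is 1/6.
[XYW] = ½·((33/2)·(33/2−(11/3)) + 2·(11/3−5) + (65/6)·(5−(33/2))) = ½·(847/4 − 8/3 − 1495/12) = 169/4, so the Z-coordinate is 1/2.
Check: 1/3 + 1/6 + 1/2 = 1.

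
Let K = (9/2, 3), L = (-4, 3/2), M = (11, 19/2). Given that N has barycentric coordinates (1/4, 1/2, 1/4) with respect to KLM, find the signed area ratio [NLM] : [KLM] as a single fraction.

1/4

The signed ratio [NLM]/[KLM] equals the barycentric coordinate of N at vertex K, which is 1/4.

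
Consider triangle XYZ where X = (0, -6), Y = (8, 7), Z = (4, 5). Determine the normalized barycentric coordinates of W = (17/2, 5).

(1/4, 11/8, -5/8)

Signed area of the reference triangle: [XYZ] = ½·(0·(7−5) + 8·(5−(-6)) + 4·(-6−7)) = ½·(0 + 88 − 52) = 18.
[WYZ] = ½·((17/2)·(7−5) + 8·(5−5) + 4·(5−7)) = ½·(17 + 0 − 8) = 9/2, so the X-coordinate is (9/2)/18 = 1/4.
[XWZ] = ½·(0·(5−5) + (17/2)·(5−(-6)) + 4·(-6−5)) = ½·(0 + 187/2 − 44) = 99/4, so the Y-coordinate is 11/8.
[XYW] = ½·(0·(7−5) + 8·(5−(-6)) + (17/2)·(-6−7)) = ½·(0 + 88 − 221/2) = -45/4, so the Z-coordinate is -5/8.
Check: 1/4 + 11/8 − 5/8 = 1.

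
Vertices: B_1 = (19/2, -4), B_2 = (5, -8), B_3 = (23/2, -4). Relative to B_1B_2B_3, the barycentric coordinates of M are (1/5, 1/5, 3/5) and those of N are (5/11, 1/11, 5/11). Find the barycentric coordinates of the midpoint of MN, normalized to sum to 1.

(18/55, 8/55, 29/55)

Since both coordinate triples sum to 1, the midpoint's barycentrics are the componentwise average.
(1/5+5/11)/2 = 18/55; similarly 8/55 and 29/55.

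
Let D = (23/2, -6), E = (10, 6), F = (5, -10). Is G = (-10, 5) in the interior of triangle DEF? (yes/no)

no

Barycentric coordinates of G: (-15/4, 15/8, 23/8).
The three coordinates are negative, positive, positive; a point is interior exactly when all three are positive.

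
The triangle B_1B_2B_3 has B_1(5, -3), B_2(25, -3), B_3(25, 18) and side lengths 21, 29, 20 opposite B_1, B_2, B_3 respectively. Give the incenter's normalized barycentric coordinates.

The incenter has barycentric coordinates proportional to the opposite side lengths: (21 : 29 : 20).
Normalizing by 21+29+20 = 70 gives (3/10, 29/70, 2/7).

(3/10, 29/70, 2/7)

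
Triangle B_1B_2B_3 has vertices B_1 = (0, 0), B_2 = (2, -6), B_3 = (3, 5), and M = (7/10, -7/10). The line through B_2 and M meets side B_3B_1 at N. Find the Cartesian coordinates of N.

(3/8, 5/8)

Barycentric coordinates of M with respect to B_1B_2B_3: (7/10, 1/5, 1/10).
On side B_3B_1 the B_2-coordinate is zero; dropping M's B_2-weight 1/5 and renormalizing the remaining 1/10 : 7/10 gives weights 1/8, 7/8 on B_3, B_1.
N = (1/8)·(3, 5) + (7/8)·(0, 0) = (3/8, 5/8).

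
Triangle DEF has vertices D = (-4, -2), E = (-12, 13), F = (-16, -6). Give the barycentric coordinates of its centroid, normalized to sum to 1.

(1/3, 1/3, 1/3)

The centroid is the average of the vertices, so each weight is 1/3.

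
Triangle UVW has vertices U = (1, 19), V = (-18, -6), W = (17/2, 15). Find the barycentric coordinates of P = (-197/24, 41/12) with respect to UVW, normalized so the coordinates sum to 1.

(1/6, 7/12, 1/4)

Signed area of the reference triangle: [UVW] = ½·(1·(-6−15) + (-18)·(15−19) + (17/2)·(19−(-6))) = ½·(-21 + 72 + 425/2) = 527/4.
[PVW] = ½·((-197/24)·(-6−15) + (-18)·(15−(41/12)) + (17/2)·(41/12−(-6))) = ½·(1379/8 − 417/2 + 1921/24) = 527/24, so the U-coordinate is (527/24)/(527/4) = 1/6.
[UPW] = ½·(1·(41/12−15) + (-197/24)·(15−19) + (17/2)·(19−(41/12))) = ½·(-139/12 + 197/6 + 3179/24) = 3689/48, so the V-coordinate is 7/12.
[UVP] = ½·(1·(-6−(41/12)) + (-18)·(41/12−19) + (-197/24)·(19−(-6))) = ½·(-113/12 + 561/2 − 4925/24) = 527/16, so the W-coordinate is 1/4.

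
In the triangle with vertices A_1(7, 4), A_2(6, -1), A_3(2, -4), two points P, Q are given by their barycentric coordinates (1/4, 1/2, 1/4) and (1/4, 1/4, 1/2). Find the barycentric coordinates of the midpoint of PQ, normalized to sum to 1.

(1/4, 3/8, 3/8)

Since both coordinate triples sum to 1, the midpoint's barycentrics are the componentwise average.
(1/4+1/4)/2 = 1/4; similarly 3/8 and 3/8.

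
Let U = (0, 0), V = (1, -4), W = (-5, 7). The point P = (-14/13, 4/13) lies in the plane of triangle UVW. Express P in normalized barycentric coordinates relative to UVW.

Signed area of the reference triangle: [UVW] = ½·(0·(-4−7) + 1·(7−0) + (-5)·(0−(-4))) = ½·(0 + 7 − 20) = -13/2.
[PVW] = ½·((-14/13)·(-4−7) + 1·(7−(4/13)) + (-5)·(4/13−(-4))) = ½·(154/13 + 87/13 − 280/13) = -3/2, so the U-coordinate is (-3/2)/(-13/2) = 3/13.
[UPW] = ½·(0·(4/13−7) + (-14/13)·(7−0) + (-5)·(0−(4/13))) = ½·(0 − 98/13 + 20/13) = -3, so the V-coordinate is 6/13.
[UVP] = ½·(0·(-4−(4/13)) + 1·(4/13−0) + (-14/13)·(0−(-4))) = ½·(0 + 4/13 − 56/13) = -2, so the W-coordinate is 4/13.
Check: 3/13 + 6/13 + 4/13 = 1.

(3/13, 6/13, 4/13)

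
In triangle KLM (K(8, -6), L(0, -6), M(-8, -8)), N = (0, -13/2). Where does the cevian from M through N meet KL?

(8/3, -6)

Barycentric coordinates of N with respect to KLM: (1/4, 1/2, 1/4).
On side KL the M-coordinate is zero; dropping N's M-weight 1/4 and renormalizing the remaining 1/4 : 1/2 gives weights 1/3, 2/3 on K, L.
J = (1/3)·(8, -6) + (2/3)·(0, -6) = (8/3, -6).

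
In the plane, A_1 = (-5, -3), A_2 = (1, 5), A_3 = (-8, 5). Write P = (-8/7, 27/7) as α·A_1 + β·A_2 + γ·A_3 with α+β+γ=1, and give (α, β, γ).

(1/7, 5/7, 1/7)

Signed area of the reference triangle: [A_1A_2A_3] = ½·((-5)·(5−5) + 1·(5−(-3)) + (-8)·(-3−5)) = ½·(0 + 8 + 64) = 36.
[PA_2A_3] = ½·((-8/7)·(5−5) + 1·(5−(27/7)) + (-8)·(27/7−5)) = ½·(0 + 8/7 + 64/7) = 36/7, so the A_1-coordinate is (36/7)/36 = 1/7.
[A_1PA_3] = ½·((-5)·(27/7−5) + (-8/7)·(5−(-3)) + (-8)·(-3−(27/7))) = ½·(40/7 − 64/7 + 384/7) = 180/7, so the A_2-coordinate is 5/7.
[A_1A_2P] = ½·((-5)·(5−(27/7)) + 1·(27/7−(-3)) + (-8/7)·(-3−5)) = ½·(-40/7 + 48/7 + 64/7) = 36/7, so the A_3-coordinate is 1/7.
Check: 1/7 + 5/7 + 1/7 = 1.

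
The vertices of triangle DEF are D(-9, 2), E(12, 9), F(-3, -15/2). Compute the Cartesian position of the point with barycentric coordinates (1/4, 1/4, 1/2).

(-3/4, -1)

G = (1/4)·D + (1/4)·E + (1/2)·F.
x-coordinate: (1/4)·(-9) + (1/4)·12 + (1/2)·(-3) = -3/4.
y-coordinate: (1/4)·2 + (1/4)·9 + (1/2)·(-15/2) = -1.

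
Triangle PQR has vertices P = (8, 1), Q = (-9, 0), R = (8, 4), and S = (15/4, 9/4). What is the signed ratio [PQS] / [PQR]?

1/2

[PQR] = ½·(8·(0−4) + (-9)·(4−1) + 8·(1−0)) = ½·(-32 − 27 + 8) = -51/2.
[PQS] = ½·(8·(0−(9/4)) + (-9)·(9/4−1) + (15/4)·(1−0)) = ½·(-18 − 45/4 + 15/4) = -51/4, so the ratio is (-51/4)/(-51/2) = 1/2.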